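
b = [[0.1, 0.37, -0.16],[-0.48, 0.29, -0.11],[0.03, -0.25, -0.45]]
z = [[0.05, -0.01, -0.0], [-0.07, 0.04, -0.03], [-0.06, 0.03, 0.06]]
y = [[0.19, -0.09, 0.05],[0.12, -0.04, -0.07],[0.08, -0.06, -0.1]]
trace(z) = 0.15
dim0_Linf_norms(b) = [0.48, 0.37, 0.45]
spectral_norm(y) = 0.27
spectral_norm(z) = 0.12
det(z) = 0.00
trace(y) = 0.05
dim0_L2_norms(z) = [0.1, 0.05, 0.07]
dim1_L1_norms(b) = [0.63, 0.88, 0.73]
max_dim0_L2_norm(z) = 0.1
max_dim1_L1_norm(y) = 0.33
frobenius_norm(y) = 0.30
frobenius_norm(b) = 0.87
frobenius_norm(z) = 0.13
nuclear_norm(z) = 0.20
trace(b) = -0.06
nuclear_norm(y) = 0.42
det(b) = -0.11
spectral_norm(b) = 0.61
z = b @ y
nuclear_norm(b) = 1.49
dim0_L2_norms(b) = [0.49, 0.53, 0.49]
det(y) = -0.00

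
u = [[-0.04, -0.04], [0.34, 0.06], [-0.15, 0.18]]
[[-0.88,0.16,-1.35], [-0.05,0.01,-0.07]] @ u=[[0.29, -0.20], [0.02, -0.01]]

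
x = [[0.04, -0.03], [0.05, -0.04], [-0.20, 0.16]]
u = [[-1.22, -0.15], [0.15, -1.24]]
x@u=[[-0.05, 0.03], [-0.07, 0.04], [0.27, -0.17]]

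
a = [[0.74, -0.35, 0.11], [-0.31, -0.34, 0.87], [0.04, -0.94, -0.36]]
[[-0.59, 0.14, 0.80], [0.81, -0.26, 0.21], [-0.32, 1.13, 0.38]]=a@ [[-0.87,  -0.15,  0.79], [0.06,  -0.93,  -0.50], [0.64,  -0.72,  0.33]]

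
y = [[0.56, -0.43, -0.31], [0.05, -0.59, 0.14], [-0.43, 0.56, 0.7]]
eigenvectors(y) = [[-0.58,-0.80,0.25], [0.05,-0.14,0.92], [0.82,-0.59,-0.31]]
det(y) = -0.16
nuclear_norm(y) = 2.04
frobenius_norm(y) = 1.40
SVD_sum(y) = [[0.39,-0.49,-0.40], [0.18,-0.23,-0.18], [-0.51,0.64,0.52]] + [[0.00, 0.01, -0.01],  [-0.10, -0.36, 0.34],  [-0.03, -0.12, 0.11]] + [[0.16, 0.05, 0.10], [-0.03, -0.01, -0.02], [0.11, 0.04, 0.07]]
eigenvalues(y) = [1.04, 0.25, -0.62]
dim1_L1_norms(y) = [1.3, 0.78, 1.69]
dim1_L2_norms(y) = [0.77, 0.61, 0.99]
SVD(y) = [[-0.59, -0.03, -0.81], [-0.27, 0.95, 0.16], [0.76, 0.31, -0.57]] @ diag([1.2703778265506434, 0.5288088094281153, 0.24454329040004924]) @ [[-0.53,0.66,0.53],  [-0.19,-0.71,0.68],  [-0.83,-0.25,-0.50]]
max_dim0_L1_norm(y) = 1.58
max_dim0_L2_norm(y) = 0.92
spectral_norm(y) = 1.27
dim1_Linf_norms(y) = [0.56, 0.59, 0.7]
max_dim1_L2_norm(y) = 0.99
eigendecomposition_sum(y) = [[0.38, -0.25, -0.45], [-0.03, 0.02, 0.04], [-0.54, 0.36, 0.64]] + [[0.17,-0.01,0.12], [0.03,-0.00,0.02], [0.12,-0.0,0.09]] + [[0.01, -0.17, 0.02],[0.05, -0.61, 0.08],[-0.02, 0.2, -0.03]]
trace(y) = 0.67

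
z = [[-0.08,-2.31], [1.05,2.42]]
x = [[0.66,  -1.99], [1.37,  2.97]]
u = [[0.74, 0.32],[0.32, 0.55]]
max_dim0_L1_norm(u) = 1.06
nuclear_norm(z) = 4.09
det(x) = 4.69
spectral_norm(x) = 3.67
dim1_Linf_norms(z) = [2.31, 2.42]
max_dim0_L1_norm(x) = 4.96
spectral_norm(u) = 0.98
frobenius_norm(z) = 3.51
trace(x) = 3.63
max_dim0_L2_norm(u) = 0.81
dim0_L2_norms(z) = [1.05, 3.35]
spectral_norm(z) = 3.45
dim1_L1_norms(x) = [2.65, 4.34]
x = z + u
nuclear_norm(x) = 4.95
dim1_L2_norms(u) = [0.81, 0.64]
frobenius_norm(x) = 3.89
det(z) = 2.23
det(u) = 0.30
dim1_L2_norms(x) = [2.1, 3.27]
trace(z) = 2.34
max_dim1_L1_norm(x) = 4.34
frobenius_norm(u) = 1.03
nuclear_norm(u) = 1.29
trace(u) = 1.29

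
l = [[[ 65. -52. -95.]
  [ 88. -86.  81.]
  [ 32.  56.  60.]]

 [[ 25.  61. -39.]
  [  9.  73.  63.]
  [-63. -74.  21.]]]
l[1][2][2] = 21.0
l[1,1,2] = 63.0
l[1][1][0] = 9.0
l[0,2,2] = 60.0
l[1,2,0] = -63.0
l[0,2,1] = 56.0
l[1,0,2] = -39.0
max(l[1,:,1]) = 73.0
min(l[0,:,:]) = -95.0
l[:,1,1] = [-86.0, 73.0]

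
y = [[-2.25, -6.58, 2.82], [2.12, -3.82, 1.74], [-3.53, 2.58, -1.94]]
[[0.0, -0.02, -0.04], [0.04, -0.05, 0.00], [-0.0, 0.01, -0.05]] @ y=[[0.1, -0.03, 0.04], [-0.20, -0.07, 0.03], [0.2, -0.17, 0.11]]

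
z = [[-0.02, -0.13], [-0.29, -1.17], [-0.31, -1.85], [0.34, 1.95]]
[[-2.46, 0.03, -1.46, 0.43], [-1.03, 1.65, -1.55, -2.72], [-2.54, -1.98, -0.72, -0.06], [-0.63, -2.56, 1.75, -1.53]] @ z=[[0.64, 3.82], [-0.9, -4.23], [0.83, 3.86], [-0.31, -3.14]]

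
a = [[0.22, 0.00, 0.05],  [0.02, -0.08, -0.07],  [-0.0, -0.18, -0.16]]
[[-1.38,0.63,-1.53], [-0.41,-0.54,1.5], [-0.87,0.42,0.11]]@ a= [[-0.29, 0.22, 0.13], [-0.10, -0.23, -0.22], [-0.18, -0.05, -0.09]]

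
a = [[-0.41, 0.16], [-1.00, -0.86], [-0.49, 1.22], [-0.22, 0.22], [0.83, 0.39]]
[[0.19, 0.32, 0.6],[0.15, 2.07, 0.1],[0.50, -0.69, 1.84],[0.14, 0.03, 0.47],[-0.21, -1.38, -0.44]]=a @ [[-0.37, -1.18, -1.04], [0.26, -1.04, 1.09]]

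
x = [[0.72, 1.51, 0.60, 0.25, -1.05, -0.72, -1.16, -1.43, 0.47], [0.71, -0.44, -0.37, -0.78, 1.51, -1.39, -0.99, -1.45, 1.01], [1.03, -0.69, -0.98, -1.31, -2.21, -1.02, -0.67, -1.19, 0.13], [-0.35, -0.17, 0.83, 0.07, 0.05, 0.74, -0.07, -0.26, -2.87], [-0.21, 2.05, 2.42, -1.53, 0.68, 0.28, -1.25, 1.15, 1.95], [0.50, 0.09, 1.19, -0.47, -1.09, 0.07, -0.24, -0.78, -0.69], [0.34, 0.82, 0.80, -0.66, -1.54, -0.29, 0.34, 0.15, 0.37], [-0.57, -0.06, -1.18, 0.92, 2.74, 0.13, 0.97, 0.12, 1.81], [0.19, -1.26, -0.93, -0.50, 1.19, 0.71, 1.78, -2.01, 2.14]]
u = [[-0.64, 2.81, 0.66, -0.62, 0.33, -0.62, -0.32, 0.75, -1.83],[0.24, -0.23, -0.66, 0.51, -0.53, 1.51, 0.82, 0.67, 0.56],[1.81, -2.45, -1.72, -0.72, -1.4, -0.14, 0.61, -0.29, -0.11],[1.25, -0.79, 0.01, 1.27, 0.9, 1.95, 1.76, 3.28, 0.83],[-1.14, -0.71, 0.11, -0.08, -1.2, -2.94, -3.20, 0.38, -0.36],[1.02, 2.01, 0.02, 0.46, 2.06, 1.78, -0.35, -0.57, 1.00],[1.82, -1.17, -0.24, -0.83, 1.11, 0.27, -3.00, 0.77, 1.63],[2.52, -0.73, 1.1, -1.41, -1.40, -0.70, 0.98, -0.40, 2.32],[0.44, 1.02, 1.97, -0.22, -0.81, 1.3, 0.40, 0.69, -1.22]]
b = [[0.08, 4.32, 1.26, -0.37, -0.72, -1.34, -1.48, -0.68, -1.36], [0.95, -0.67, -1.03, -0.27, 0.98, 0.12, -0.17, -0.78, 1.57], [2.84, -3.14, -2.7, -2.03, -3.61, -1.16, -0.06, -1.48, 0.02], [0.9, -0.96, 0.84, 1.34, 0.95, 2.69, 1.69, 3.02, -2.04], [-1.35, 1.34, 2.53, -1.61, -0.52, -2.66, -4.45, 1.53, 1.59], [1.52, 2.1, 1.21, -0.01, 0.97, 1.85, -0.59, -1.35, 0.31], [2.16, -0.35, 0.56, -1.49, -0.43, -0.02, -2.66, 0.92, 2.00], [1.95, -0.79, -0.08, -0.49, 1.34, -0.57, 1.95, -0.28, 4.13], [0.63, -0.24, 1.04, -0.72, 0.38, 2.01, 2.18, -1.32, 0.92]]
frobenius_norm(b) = 15.11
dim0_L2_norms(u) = [4.18, 4.7, 3.0, 2.39, 3.56, 4.53, 4.97, 3.68, 3.88]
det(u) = 7390.91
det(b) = -5611.38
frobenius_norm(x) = 9.96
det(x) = 24.99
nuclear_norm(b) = 37.13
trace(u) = -5.36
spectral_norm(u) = 6.62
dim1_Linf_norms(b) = [4.32, 1.57, 3.61, 3.02, 4.45, 2.1, 2.66, 4.13, 2.18]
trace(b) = -2.64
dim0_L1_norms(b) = [12.38, 13.91, 11.25, 8.33, 9.9, 12.42, 15.23, 11.36, 13.94]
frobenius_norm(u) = 11.87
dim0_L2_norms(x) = [1.73, 3.07, 3.51, 2.55, 4.61, 2.17, 2.94, 3.41, 4.67]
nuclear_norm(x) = 23.89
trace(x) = 2.72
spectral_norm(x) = 5.97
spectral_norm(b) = 8.76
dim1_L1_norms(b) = [11.61, 6.54, 17.04, 14.43, 17.58, 9.91, 10.59, 11.58, 9.44]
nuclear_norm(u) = 30.59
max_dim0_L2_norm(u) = 4.97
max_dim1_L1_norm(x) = 11.52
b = x + u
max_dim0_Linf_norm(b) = 4.45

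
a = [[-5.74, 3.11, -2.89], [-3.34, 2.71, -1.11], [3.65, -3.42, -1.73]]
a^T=[[-5.74, -3.34, 3.65],[3.11, 2.71, -3.42],[-2.89, -1.11, -1.73]]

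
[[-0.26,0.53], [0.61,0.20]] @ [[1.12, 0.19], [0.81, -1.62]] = [[0.14, -0.91], [0.85, -0.21]]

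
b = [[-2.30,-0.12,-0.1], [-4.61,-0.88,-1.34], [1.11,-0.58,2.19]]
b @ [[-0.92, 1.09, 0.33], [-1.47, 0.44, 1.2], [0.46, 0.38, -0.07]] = [[2.25, -2.6, -0.9],  [4.92, -5.92, -2.48],  [0.84, 1.79, -0.48]]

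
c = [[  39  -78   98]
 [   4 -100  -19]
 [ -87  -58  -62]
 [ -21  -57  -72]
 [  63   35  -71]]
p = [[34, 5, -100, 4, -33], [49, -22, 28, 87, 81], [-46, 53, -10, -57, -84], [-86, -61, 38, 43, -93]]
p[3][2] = 38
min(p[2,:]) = -84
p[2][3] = -57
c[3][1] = -57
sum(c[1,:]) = -115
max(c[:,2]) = 98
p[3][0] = -86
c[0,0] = 39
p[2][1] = 53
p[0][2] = -100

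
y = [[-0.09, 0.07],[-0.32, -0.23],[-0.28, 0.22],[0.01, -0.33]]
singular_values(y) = [0.46, 0.43]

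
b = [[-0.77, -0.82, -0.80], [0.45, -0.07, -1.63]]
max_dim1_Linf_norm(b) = 1.63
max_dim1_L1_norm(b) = 2.39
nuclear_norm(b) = 3.00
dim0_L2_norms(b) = [0.89, 0.82, 1.82]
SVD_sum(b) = [[-0.02, -0.27, -0.97], [-0.03, -0.42, -1.52]] + [[-0.75, -0.55, 0.17],[0.48, 0.35, -0.11]]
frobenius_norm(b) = 2.18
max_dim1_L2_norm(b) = 1.69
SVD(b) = [[-0.54, -0.84], [-0.84, 0.54]] @ diag([1.8727710741832129, 1.123533935269716]) @ [[0.02, 0.27, 0.96], [0.79, 0.58, -0.17]]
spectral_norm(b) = 1.87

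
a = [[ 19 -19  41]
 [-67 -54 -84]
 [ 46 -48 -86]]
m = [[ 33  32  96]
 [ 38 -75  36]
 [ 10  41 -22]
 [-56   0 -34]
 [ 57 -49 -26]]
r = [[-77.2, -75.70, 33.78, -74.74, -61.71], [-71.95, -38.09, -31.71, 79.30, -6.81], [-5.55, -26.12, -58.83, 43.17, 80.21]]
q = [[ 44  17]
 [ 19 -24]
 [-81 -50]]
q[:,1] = [17, -24, -50]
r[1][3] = 79.3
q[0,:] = [44, 17]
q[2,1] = -50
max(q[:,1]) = 17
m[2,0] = 10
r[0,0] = -77.2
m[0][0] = 33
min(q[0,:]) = 17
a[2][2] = -86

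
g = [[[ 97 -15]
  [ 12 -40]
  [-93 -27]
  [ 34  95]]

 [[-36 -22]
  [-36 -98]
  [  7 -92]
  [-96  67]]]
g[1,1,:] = [-36, -98]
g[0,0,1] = -15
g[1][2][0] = 7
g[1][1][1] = -98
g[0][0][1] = -15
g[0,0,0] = 97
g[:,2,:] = [[-93, -27], [7, -92]]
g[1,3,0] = -96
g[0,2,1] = -27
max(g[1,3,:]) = 67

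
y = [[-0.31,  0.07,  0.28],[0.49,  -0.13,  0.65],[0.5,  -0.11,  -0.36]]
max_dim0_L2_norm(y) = 0.79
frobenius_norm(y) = 1.12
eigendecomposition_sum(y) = [[-0.45, 0.1, 0.20],[-0.37, 0.09, 0.17],[0.63, -0.15, -0.29]] + [[0.01, -0.0, 0.01], [0.06, -0.0, 0.04], [0.00, -0.0, 0.00]] + [[0.12, -0.03, 0.07], [0.8, -0.21, 0.44], [-0.14, 0.04, -0.08]]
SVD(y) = [[-0.01, -0.56, 0.83], [1.00, -0.08, -0.05], [0.09, 0.82, 0.56]] @ diag([0.8256646087091132, 0.754235967099544, 0.002461678013596076]) @ [[0.65, -0.17, 0.74], [0.72, -0.16, -0.67], [0.23, 0.97, 0.02]]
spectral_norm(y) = 0.83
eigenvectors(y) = [[0.52, -0.24, -0.15], [0.43, -0.97, -0.97], [-0.74, -0.03, 0.17]]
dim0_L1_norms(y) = [1.3, 0.31, 1.29]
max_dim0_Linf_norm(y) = 0.65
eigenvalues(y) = [-0.65, 0.01, -0.17]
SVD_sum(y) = [[-0.00, 0.00, -0.0],[0.53, -0.14, 0.61],[0.05, -0.01, 0.06]] + [[-0.31,0.07,0.28], [-0.04,0.01,0.04], [0.45,-0.10,-0.42]] + [[0.00,0.0,0.0],[-0.0,-0.0,-0.00],[0.00,0.00,0.0]]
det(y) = 0.00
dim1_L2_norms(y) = [0.42, 0.82, 0.63]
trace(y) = -0.80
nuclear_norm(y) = 1.58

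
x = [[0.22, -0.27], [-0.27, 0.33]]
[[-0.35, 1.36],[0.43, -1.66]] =x@[[-3.65, 1.95], [-1.68, -3.45]]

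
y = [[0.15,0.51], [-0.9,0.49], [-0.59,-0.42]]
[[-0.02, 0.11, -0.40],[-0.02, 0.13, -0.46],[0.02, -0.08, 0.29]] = y@ [[0.00,  -0.02,  0.08], [-0.04,  0.22,  -0.8]]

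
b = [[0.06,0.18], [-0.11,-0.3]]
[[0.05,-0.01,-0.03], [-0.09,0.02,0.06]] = b @ [[0.90,-0.09,-0.74], [-0.04,-0.03,0.06]]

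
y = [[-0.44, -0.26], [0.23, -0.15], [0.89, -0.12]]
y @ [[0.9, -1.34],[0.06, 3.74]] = [[-0.41,-0.38], [0.2,-0.87], [0.79,-1.64]]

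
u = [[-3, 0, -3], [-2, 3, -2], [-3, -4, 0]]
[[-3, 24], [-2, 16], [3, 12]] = u@[[-1, -4], [0, 0], [2, -4]]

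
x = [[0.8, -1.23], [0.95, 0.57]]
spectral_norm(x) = 1.47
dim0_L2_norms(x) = [1.24, 1.36]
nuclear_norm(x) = 2.57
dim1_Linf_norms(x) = [1.23, 0.95]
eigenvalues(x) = [(0.68+1.07j), (0.68-1.07j)]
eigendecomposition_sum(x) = [[(0.4+0.5j), -0.62+0.39j],[(0.48-0.3j), 0.29+0.57j]] + [[0.40-0.50j,(-0.62-0.39j)], [(0.48+0.3j),(0.29-0.57j)]]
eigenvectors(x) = [[(0.75+0j),(0.75-0j)], [(0.07-0.66j),0.07+0.66j]]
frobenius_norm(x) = 1.84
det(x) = 1.62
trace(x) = 1.37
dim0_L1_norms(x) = [1.75, 1.8]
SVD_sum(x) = [[0.86, -1.19], [0.05, -0.08]] + [[-0.06, -0.04], [0.9, 0.65]]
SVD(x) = [[-1.0, -0.06], [-0.06, 1.00]] @ diag([1.468548062116011, 1.106194643476142]) @ [[-0.58, 0.81], [0.81, 0.58]]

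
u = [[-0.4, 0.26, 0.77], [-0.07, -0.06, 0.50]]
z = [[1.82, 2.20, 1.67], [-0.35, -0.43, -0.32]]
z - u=[[2.22, 1.94, 0.9], [-0.28, -0.37, -0.82]]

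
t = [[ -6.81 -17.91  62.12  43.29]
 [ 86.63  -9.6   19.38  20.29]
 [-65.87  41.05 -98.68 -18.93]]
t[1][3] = 20.29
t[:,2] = [62.12, 19.38, -98.68]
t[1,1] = -9.6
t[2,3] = -18.93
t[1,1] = -9.6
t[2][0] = -65.87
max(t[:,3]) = 43.29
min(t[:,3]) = -18.93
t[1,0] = 86.63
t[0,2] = 62.12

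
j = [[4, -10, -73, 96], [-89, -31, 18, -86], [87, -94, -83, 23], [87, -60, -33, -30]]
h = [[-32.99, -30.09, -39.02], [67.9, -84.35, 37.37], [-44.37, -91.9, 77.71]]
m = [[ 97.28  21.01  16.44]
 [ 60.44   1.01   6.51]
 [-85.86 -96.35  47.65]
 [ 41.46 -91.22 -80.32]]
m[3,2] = -80.32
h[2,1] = -91.9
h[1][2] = 37.37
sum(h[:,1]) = -206.34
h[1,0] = 67.9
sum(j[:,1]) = -195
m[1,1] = 1.01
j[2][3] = 23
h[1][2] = 37.37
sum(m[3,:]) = -130.07999999999998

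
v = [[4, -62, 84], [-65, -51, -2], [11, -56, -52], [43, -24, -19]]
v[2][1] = -56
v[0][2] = 84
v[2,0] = 11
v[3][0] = 43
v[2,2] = -52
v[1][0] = -65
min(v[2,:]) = -56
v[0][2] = 84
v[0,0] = 4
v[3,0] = 43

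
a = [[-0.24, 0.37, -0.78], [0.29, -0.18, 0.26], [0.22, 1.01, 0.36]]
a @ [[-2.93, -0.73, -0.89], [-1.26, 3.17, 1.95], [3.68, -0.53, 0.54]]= [[-2.63, 1.76, 0.51], [0.33, -0.92, -0.47], [-0.59, 2.85, 1.97]]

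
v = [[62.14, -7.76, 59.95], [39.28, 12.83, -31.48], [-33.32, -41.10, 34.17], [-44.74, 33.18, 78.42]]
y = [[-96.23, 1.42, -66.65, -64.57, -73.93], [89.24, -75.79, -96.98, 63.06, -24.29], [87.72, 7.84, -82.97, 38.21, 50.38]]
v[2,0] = -33.32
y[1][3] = 63.06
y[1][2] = -96.98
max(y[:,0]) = 89.24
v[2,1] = -41.1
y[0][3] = -64.57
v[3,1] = 33.18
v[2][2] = 34.17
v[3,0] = -44.74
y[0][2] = -66.65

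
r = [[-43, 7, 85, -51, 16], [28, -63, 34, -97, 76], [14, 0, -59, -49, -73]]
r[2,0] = 14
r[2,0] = 14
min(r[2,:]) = -73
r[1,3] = -97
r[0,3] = -51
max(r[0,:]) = 85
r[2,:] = [14, 0, -59, -49, -73]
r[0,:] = [-43, 7, 85, -51, 16]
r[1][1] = -63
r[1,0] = 28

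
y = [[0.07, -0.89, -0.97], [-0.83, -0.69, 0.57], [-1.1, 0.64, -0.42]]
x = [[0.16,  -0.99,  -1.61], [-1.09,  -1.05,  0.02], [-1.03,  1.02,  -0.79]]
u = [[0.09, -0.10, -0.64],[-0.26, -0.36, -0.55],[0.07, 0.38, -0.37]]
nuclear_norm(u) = 1.66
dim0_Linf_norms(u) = [0.26, 0.38, 0.64]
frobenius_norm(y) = 2.24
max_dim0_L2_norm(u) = 0.92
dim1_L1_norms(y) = [1.93, 2.09, 2.16]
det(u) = 0.09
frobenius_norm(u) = 1.10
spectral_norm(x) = 2.00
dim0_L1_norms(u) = [0.42, 0.84, 1.56]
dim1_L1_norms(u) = [0.83, 1.17, 0.82]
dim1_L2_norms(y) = [1.32, 1.22, 1.34]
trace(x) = -1.68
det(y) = 2.11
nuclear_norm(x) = 5.02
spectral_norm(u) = 0.94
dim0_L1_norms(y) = [2.0, 2.22, 1.96]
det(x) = 4.53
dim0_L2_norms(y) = [1.38, 1.3, 1.2]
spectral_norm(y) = 1.44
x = u + y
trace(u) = -0.64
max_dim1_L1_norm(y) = 2.16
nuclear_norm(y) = 3.87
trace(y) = -1.04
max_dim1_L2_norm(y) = 1.34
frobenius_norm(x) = 2.93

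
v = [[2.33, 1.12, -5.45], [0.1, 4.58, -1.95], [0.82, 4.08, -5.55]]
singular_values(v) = [9.75, 3.73, 0.65]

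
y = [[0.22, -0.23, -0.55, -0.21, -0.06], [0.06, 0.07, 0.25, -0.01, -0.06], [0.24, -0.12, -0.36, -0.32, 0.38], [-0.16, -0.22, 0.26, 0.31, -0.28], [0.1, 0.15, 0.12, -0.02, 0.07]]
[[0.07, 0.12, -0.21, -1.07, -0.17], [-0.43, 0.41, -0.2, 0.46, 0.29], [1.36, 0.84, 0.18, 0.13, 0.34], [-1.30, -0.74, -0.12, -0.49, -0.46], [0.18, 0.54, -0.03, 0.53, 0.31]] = y @[[-0.56, 2.97, -0.73, 0.37, 0.91], [0.95, 0.37, 0.11, 1.08, 0.46], [-1.09, 0.99, -0.35, 1.78, 0.84], [-0.00, -0.68, 0.67, -0.8, -1.06], [3.2, 0.82, 1.19, 1.45, 0.36]]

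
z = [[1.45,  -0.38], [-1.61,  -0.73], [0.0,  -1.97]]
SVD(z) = [[-0.36, -0.63], [0.74, 0.27], [0.57, -0.73]] @ diag([2.2922508841929563, 1.9995964302620197]) @ [[-0.74,  -0.67], [-0.67,  0.74]]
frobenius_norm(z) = 3.04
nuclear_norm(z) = 4.29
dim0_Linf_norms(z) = [1.61, 1.97]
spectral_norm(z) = 2.29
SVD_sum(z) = [[0.61, 0.55], [-1.26, -1.13], [-0.98, -0.88]] + [[0.84, -0.93], [-0.35, 0.40], [0.98, -1.09]]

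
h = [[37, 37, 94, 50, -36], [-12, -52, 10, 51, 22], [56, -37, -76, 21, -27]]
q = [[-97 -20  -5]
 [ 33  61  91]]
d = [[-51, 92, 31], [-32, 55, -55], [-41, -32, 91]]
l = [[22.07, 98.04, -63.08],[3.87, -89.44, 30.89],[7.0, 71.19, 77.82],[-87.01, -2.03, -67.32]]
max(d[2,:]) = 91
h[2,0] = 56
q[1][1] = 61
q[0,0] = -97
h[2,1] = -37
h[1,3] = 51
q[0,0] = -97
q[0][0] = -97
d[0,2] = 31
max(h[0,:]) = 94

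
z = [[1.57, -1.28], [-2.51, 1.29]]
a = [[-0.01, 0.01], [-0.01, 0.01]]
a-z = [[-1.58,1.29],[2.50,-1.28]]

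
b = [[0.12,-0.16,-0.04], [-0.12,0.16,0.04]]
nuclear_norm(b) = 0.29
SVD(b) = [[-0.71,0.71],  [0.71,0.71]] @ diag([0.2884441020371191, 2.933390536214012e-17]) @ [[-0.59, 0.78, 0.2], [0.81, 0.57, 0.14]]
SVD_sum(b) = [[0.12, -0.16, -0.04],[-0.12, 0.16, 0.04]] + [[0.0, 0.00, 0.0], [0.00, 0.00, 0.00]]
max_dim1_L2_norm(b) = 0.2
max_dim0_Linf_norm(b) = 0.16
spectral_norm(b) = 0.29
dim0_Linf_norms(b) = [0.12, 0.16, 0.04]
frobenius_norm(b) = 0.29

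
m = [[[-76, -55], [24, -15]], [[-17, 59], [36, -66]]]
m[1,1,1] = -66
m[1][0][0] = -17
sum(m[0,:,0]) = -52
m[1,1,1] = -66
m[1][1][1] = -66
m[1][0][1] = 59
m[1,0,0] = -17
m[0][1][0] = 24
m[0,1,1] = -15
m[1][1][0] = 36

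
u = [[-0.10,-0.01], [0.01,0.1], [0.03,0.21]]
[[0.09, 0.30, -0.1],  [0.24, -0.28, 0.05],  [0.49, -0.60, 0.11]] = u @[[-1.17,  -2.8,  0.96], [2.5,  -2.48,  0.41]]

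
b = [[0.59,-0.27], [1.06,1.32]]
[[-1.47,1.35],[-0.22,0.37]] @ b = [[0.56,2.18], [0.26,0.55]]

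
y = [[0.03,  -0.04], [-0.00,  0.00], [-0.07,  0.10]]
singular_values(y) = [0.13, 0.0]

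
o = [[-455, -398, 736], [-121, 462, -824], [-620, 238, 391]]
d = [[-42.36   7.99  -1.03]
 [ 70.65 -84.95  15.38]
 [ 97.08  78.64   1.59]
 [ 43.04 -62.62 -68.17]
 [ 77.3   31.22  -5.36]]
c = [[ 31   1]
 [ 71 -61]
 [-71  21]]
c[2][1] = 21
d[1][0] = 70.65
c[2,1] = 21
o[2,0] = -620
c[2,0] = -71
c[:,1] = [1, -61, 21]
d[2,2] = 1.59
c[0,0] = 31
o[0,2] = 736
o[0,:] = [-455, -398, 736]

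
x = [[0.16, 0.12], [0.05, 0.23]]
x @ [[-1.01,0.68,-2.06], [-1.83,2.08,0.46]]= [[-0.38, 0.36, -0.27], [-0.47, 0.51, 0.00]]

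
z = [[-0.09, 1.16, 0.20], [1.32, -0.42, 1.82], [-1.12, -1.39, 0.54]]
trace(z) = 0.03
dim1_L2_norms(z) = [1.18, 2.29, 1.86]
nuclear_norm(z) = 5.16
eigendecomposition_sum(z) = [[-0.89+0.00j, 0.51+0.00j, -0.40+0.00j], [0.94-0.00j, -0.54-0.00j, (0.42-0j)], [0.16-0.00j, (-0.09-0j), (0.07-0j)]] + [[0.40+0.14j, (0.32+0.2j), 0.30-0.41j], [0.19+0.55j, 0.06+0.53j, (0.7-0.03j)], [(-0.64+0.4j), (-0.65+0.23j), 0.23+0.87j]] + [[0.40-0.14j, (0.32-0.2j), (0.3+0.41j)], [(0.19-0.55j), 0.06-0.53j, (0.7+0.03j)], [-0.64-0.40j, (-0.65-0.23j), 0.23-0.87j]]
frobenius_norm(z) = 3.18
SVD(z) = [[-0.11, 0.44, -0.89], [0.98, 0.17, -0.04], [0.13, -0.88, -0.45]] @ diag([2.2957308437666906, 2.0375980268337086, 0.8251146429567563]) @ [[0.50, -0.32, 0.80],[0.58, 0.82, -0.04],[0.64, -0.48, -0.59]]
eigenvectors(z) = [[0.68+0.00j,  -0.25-0.32j,  -0.25+0.32j], [-0.72+0.00j,  0.12-0.55j,  0.12+0.55j], [-0.13+0.00j,  (0.72+0j),  (0.72-0j)]]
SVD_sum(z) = [[-0.13, 0.08, -0.2], [1.14, -0.72, 1.81], [0.16, -0.10, 0.25]] + [[0.51,0.72,-0.04],[0.2,0.28,-0.01],[-1.04,-1.47,0.07]] + [[-0.47, 0.36, 0.44], [-0.02, 0.02, 0.02], [-0.24, 0.18, 0.22]]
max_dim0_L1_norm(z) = 2.97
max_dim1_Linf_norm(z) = 1.82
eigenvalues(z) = [(-1.35+0j), (0.69+1.54j), (0.69-1.54j)]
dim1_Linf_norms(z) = [1.16, 1.82, 1.39]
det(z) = -3.86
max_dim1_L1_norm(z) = 3.56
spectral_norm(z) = 2.30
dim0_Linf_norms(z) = [1.32, 1.39, 1.82]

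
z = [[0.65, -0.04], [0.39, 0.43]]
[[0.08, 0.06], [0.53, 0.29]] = z @ [[0.19,0.12], [1.06,0.56]]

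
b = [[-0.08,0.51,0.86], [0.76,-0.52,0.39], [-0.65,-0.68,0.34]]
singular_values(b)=[1.01, 1.0, 1.0]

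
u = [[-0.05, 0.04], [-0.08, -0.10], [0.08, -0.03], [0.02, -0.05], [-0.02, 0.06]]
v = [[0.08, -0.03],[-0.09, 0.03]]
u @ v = [[-0.01, 0.00], [0.00, -0.00], [0.01, -0.00], [0.01, -0.00], [-0.01, 0.0]]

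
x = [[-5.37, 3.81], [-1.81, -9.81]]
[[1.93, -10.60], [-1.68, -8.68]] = x@[[-0.21,2.30], [0.21,0.46]]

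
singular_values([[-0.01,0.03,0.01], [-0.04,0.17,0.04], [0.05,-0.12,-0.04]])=[0.23, 0.02, 0.0]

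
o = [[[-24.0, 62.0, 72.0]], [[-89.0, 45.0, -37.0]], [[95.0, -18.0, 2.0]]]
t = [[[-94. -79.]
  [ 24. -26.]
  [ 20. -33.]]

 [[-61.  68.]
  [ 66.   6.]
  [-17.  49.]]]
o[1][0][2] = -37.0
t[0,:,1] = [-79.0, -26.0, -33.0]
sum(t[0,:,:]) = -188.0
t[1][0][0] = -61.0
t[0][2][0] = 20.0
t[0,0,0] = -94.0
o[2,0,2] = 2.0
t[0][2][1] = -33.0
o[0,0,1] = 62.0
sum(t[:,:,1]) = -15.0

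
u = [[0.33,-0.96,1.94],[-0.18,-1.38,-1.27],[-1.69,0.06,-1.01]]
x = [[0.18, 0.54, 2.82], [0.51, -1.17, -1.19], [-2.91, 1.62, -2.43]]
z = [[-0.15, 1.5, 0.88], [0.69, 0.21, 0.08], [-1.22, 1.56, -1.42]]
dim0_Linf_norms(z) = [1.22, 1.56, 1.42]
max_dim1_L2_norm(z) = 2.44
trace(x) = -3.42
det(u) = -5.95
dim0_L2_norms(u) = [1.73, 1.68, 2.53]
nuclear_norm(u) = 5.74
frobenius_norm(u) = 3.50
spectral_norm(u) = 2.79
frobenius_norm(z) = 3.08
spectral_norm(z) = 2.54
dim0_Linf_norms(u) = [1.69, 1.38, 1.94]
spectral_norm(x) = 4.54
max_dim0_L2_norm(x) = 3.91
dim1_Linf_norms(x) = [2.82, 1.19, 2.91]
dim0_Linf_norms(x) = [2.91, 1.62, 2.82]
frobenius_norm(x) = 5.32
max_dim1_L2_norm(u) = 2.19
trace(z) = -1.36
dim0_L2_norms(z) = [1.41, 2.17, 1.67]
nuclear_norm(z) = 4.79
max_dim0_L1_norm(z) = 3.27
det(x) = -3.87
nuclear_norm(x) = 7.61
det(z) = 2.56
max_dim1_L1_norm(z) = 4.2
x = u + z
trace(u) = -2.06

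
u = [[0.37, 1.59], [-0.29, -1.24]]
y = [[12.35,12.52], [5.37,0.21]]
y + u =[[12.72, 14.11], [5.08, -1.03]]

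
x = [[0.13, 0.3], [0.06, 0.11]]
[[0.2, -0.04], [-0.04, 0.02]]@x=[[0.02,0.06], [-0.00,-0.01]]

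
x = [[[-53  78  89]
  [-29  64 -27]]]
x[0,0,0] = -53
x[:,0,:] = [[-53, 78, 89]]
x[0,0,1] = 78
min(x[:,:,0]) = -53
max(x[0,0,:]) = 89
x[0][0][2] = 89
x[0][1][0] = -29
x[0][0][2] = 89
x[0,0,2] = 89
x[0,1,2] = -27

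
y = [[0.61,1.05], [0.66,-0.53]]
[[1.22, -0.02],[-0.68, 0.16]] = y @ [[-0.07, 0.16], [1.20, -0.11]]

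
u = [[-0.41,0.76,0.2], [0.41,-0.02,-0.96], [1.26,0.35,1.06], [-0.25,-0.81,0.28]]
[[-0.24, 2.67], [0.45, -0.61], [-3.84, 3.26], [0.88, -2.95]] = u@[[-1.77, 0.8], [-0.96, 3.71], [-1.20, 0.90]]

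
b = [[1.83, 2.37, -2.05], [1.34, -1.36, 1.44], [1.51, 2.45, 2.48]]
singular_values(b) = [4.17, 3.58, 1.76]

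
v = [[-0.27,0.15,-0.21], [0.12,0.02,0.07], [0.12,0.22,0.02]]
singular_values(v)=[0.39, 0.26, 0.0]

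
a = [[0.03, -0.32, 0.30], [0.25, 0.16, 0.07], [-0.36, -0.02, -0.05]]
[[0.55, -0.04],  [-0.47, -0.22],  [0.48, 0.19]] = a@[[-1.37, -0.43],[-1.11, -0.45],[0.77, -0.57]]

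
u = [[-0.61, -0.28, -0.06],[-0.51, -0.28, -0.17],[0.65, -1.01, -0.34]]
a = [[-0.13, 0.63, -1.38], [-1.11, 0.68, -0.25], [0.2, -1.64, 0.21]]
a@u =[[-1.14, 1.25, 0.37], [0.17, 0.37, 0.04], [0.85, 0.19, 0.20]]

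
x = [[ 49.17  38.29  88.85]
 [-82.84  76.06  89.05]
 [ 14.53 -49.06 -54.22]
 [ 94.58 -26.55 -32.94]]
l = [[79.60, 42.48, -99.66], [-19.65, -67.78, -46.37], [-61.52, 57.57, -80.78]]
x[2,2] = -54.22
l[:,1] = [42.48, -67.78, 57.57]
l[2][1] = 57.57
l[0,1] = 42.48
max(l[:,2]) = -46.37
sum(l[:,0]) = -1.5700000000000074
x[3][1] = -26.55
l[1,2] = -46.37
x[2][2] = -54.22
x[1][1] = 76.06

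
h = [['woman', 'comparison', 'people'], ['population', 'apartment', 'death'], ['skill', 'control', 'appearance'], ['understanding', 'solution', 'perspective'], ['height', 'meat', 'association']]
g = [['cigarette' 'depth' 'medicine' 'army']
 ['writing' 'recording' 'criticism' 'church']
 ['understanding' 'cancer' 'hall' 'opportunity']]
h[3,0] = 'understanding'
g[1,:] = ['writing', 'recording', 'criticism', 'church']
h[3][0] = 'understanding'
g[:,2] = ['medicine', 'criticism', 'hall']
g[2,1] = 'cancer'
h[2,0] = 'skill'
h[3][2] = 'perspective'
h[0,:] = ['woman', 'comparison', 'people']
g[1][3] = 'church'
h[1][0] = 'population'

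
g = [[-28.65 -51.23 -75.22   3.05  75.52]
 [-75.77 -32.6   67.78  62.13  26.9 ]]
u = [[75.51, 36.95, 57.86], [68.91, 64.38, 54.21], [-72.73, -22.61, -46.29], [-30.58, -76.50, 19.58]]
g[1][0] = -75.77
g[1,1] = -32.6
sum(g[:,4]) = 102.41999999999999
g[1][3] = 62.13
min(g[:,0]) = -75.77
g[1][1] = -32.6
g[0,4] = 75.52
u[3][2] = 19.58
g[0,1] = -51.23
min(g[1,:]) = -75.77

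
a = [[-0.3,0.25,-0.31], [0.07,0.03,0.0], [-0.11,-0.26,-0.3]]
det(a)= 0.013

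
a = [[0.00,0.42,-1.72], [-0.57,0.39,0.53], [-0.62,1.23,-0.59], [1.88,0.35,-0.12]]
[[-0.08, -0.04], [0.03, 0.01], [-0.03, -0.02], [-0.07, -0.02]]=a @ [[-0.03,-0.01], [-0.02,-0.01], [0.04,0.02]]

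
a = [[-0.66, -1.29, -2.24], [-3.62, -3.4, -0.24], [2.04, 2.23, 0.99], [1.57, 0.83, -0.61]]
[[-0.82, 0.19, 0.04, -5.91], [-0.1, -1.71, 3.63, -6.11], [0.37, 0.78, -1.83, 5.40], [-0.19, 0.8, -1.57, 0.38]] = a @ [[0.05, 0.25, -0.58, 0.0], [-0.05, 0.26, -0.48, 1.68], [0.38, -0.31, 0.43, 1.67]]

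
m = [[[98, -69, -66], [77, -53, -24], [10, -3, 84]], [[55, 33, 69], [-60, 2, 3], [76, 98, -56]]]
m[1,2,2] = -56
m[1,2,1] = 98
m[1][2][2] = -56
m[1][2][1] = 98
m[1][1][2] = 3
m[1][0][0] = 55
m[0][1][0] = 77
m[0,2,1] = -3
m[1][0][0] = 55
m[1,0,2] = 69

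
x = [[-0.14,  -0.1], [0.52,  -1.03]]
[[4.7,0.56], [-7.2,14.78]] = x @ [[-28.36, 4.57], [-7.33, -12.04]]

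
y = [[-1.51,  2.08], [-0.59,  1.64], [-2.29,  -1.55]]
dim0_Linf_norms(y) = [2.29, 2.08]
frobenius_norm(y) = 4.16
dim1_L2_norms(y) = [2.57, 1.74, 2.77]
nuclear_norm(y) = 5.87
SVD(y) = [[-0.79, 0.29], [-0.56, 0.02], [0.25, 0.96]] @ diag([3.098284506984108, 2.7733433097585025]) @ [[0.31, -0.95],[-0.95, -0.31]]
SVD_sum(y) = [[-0.75, 2.33],[-0.54, 1.66],[0.24, -0.73]] + [[-0.76, -0.25], [-0.05, -0.02], [-2.53, -0.82]]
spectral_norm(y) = 3.10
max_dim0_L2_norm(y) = 3.07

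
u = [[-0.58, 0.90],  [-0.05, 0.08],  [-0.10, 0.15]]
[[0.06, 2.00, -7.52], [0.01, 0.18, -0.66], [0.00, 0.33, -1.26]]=u@[[2.72, -0.48, 2.19], [1.82, 1.91, -6.94]]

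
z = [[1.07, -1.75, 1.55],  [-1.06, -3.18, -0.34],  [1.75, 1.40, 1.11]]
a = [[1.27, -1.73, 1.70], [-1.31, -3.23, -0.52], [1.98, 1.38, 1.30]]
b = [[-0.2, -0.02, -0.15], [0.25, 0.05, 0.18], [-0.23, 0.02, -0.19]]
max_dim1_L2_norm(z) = 3.37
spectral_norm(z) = 4.08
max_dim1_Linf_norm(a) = 3.23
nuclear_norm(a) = 7.47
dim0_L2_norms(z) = [2.31, 3.89, 1.94]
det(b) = 0.00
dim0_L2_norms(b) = [0.39, 0.06, 0.3]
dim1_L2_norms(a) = [2.74, 3.52, 2.74]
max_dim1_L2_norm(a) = 3.52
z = a + b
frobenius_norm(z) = 4.92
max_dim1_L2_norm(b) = 0.31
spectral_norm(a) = 4.27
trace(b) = -0.34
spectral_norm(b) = 0.50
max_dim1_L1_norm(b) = 0.48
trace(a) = -0.66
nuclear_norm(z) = 7.01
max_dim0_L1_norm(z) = 6.33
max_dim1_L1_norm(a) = 5.06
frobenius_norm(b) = 0.50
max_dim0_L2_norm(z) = 3.89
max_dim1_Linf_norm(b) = 0.25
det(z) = 2.04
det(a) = 2.21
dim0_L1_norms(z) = [3.88, 6.33, 3.0]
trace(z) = -1.00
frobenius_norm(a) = 5.24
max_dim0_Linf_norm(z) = 3.18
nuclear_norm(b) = 0.55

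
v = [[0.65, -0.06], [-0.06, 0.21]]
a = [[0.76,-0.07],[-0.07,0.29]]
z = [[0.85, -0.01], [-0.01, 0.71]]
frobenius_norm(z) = 1.11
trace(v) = 0.86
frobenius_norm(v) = 0.69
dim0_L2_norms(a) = [0.76, 0.3]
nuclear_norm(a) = 1.05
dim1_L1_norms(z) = [0.86, 0.72]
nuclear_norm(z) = 1.56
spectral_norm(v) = 0.66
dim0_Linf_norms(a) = [0.76, 0.29]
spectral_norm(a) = 0.77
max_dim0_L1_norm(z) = 0.86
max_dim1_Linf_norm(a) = 0.76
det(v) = 0.13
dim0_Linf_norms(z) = [0.85, 0.71]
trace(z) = 1.56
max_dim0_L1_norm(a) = 0.83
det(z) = 0.60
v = a @ z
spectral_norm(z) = 0.85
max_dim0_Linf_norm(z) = 0.85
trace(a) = 1.05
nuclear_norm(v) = 0.86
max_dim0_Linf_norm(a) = 0.76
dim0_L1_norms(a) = [0.83, 0.36]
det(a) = 0.22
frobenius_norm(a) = 0.82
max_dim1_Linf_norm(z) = 0.85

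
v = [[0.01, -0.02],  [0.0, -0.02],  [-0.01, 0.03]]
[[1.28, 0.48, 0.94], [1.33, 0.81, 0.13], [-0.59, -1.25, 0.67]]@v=[[0.00, -0.01], [0.01, -0.04], [-0.01, 0.06]]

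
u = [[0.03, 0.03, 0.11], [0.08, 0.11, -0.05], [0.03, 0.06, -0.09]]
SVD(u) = [[0.24,0.88,0.41], [-0.75,0.43,-0.5], [-0.61,-0.19,0.77]] @ diag([0.17871721216128564, 0.12460578667724444, 0.005792754426270632]) @ [[-0.4,-0.63,0.67], [0.44,0.50,0.74], [-0.8,0.59,0.08]]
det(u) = 0.00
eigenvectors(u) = [[-0.5, -0.80, -0.69], [-0.82, 0.58, 0.44], [-0.28, 0.14, 0.57]]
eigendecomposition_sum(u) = [[0.04,0.06,0.01], [0.07,0.09,0.01], [0.02,0.03,0.0]] + [[-0.01, 0.01, -0.02], [0.01, -0.01, 0.01], [0.00, -0.00, 0.0]] + [[-0.01,-0.04,0.12], [0.00,0.02,-0.08], [0.0,0.03,-0.1]]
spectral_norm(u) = 0.18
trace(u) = 0.05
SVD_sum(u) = [[-0.02, -0.03, 0.03],[0.05, 0.08, -0.09],[0.04, 0.07, -0.07]] + [[0.05,0.06,0.08], [0.02,0.03,0.04], [-0.01,-0.01,-0.02]] + [[-0.0, 0.0, 0.0], [0.00, -0.0, -0.00], [-0.00, 0.0, 0.00]]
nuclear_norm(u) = 0.31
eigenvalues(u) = [0.14, -0.01, -0.08]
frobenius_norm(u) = 0.22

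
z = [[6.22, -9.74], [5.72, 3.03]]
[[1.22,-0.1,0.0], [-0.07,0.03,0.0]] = z@[[0.04, -0.0, -0.00], [-0.10, 0.01, 0.00]]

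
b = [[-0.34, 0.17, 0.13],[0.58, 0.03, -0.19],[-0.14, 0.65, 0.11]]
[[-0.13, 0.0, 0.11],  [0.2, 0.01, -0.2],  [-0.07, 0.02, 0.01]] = b @ [[0.29, -0.02, -0.19], [-0.02, 0.04, -0.10], [-0.19, -0.10, 0.45]]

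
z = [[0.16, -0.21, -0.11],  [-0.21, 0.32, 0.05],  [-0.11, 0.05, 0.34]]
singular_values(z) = [0.53, 0.29, 0.0]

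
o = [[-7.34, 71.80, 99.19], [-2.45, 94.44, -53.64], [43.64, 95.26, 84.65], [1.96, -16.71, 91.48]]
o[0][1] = 71.8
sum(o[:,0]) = 35.81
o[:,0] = [-7.34, -2.45, 43.64, 1.96]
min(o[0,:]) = -7.34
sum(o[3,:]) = 76.73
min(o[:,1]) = -16.71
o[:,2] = [99.19, -53.64, 84.65, 91.48]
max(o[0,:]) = 99.19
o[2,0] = 43.64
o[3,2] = 91.48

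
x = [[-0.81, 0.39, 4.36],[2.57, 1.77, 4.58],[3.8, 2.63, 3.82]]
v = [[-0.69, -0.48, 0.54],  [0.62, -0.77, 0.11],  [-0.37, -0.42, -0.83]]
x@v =[[-0.81, -1.74, -4.01], [-2.37, -4.52, -2.22], [-2.4, -5.45, -0.83]]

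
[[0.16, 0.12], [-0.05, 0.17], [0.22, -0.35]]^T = [[0.16, -0.05, 0.22], [0.12, 0.17, -0.35]]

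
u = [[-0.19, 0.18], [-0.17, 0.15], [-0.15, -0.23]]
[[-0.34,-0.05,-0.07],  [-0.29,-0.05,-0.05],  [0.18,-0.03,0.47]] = u @ [[0.67, 0.23, -0.96], [-1.20, -0.04, -1.43]]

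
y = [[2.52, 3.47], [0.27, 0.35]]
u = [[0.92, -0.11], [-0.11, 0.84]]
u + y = [[3.44, 3.36], [0.16, 1.19]]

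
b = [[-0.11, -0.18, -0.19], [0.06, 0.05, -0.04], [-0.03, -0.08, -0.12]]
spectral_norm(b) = 0.32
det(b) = 0.00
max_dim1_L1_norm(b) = 0.48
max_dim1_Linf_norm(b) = 0.19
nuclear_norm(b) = 0.41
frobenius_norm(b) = 0.33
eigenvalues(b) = [0.02, -0.05, -0.15]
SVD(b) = [[-0.89, 0.1, -0.45], [0.08, -0.93, -0.36], [-0.45, -0.36, 0.82]] @ diag([0.31911866199533834, 0.09024318033706095, 0.004409985142570884]) @ [[0.36, 0.63, 0.69], [-0.62, -0.39, 0.68], [0.7, -0.67, 0.24]]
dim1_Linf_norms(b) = [0.19, 0.06, 0.12]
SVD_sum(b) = [[-0.1, -0.18, -0.2],[0.01, 0.02, 0.02],[-0.05, -0.09, -0.10]] + [[-0.01, -0.0, 0.01], [0.05, 0.03, -0.06], [0.02, 0.01, -0.02]] + [[-0.0, 0.0, -0.00], [-0.00, 0.0, -0.00], [0.00, -0.00, 0.0]]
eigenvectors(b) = [[-0.6, 0.87, 0.9], [0.74, -0.47, -0.20], [-0.3, 0.16, 0.38]]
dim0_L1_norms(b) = [0.2, 0.31, 0.35]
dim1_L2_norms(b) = [0.28, 0.09, 0.15]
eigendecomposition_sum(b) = [[-0.01, -0.02, 0.02],[0.02, 0.02, -0.03],[-0.01, -0.01, 0.01]] + [[-0.07,0.01,0.18], [0.04,-0.01,-0.10], [-0.01,0.0,0.03]] + [[-0.03, -0.18, -0.39], [0.01, 0.04, 0.08], [-0.01, -0.07, -0.16]]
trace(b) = -0.18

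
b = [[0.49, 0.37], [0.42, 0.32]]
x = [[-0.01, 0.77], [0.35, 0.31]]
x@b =[[0.32, 0.24], [0.30, 0.23]]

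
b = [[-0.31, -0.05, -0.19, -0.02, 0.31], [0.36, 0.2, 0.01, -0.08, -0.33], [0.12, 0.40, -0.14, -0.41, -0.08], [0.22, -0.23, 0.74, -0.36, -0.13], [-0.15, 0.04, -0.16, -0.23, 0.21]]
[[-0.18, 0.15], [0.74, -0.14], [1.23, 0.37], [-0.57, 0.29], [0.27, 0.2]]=b @ [[1.5, -0.69], [1.73, 1.14], [-0.91, 0.86], [-0.68, -0.37], [0.59, 0.47]]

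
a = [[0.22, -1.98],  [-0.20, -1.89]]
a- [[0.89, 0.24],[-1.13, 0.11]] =[[-0.67, -2.22], [0.93, -2.0]]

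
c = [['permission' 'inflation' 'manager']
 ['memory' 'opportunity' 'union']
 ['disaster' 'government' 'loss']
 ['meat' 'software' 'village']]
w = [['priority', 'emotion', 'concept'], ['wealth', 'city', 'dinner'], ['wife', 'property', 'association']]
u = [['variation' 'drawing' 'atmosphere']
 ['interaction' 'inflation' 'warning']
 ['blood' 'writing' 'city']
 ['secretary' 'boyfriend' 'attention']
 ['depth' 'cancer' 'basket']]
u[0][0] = 'variation'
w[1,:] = ['wealth', 'city', 'dinner']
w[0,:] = ['priority', 'emotion', 'concept']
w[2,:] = ['wife', 'property', 'association']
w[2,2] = 'association'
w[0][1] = 'emotion'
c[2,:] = ['disaster', 'government', 'loss']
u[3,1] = 'boyfriend'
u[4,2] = 'basket'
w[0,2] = 'concept'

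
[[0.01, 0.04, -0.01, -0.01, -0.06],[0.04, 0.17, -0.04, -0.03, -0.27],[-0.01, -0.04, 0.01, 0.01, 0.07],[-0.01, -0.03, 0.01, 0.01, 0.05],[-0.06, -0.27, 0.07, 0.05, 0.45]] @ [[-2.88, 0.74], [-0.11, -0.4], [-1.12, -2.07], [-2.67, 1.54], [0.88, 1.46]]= [[-0.05,-0.09], [-0.25,-0.4], [0.06,0.11], [0.04,0.07], [0.39,0.65]]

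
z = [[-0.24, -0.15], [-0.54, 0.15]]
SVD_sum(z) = [[-0.21, 0.03], [-0.55, 0.08]] + [[-0.03,-0.18], [0.01,0.07]]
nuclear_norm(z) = 0.79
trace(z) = -0.09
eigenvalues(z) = [-0.39, 0.3]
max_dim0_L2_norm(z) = 0.59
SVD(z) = [[-0.36, -0.93], [-0.93, 0.36]] @ diag([0.5964203053705822, 0.19617038344679222]) @ [[0.99, -0.14], [0.14, 0.99]]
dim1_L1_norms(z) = [0.39, 0.69]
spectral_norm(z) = 0.60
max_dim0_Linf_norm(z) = 0.54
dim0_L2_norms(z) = [0.59, 0.21]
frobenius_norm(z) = 0.63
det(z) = -0.12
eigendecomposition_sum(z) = [[-0.31,-0.08],[-0.31,-0.08]] + [[0.07, -0.07], [-0.23, 0.23]]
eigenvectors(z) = [[-0.71, 0.27], [-0.71, -0.96]]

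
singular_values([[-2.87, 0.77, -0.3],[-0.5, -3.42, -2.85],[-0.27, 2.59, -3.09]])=[4.48, 4.23, 2.72]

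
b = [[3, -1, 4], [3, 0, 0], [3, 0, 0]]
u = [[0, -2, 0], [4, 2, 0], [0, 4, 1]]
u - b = [[-3, -1, -4], [1, 2, 0], [-3, 4, 1]]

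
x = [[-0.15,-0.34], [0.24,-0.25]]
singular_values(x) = [0.42, 0.28]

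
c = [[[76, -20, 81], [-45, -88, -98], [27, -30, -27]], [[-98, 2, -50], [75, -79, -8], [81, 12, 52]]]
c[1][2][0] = 81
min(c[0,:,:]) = -98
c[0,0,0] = 76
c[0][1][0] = -45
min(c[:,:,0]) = -98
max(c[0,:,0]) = 76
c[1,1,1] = -79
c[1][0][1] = 2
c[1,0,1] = 2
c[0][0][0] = 76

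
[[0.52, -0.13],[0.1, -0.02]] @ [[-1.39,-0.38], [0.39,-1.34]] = [[-0.77,-0.02], [-0.15,-0.01]]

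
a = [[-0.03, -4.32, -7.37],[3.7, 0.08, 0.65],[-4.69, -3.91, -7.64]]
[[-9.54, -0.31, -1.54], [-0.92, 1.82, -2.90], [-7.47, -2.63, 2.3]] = a@[[-0.39,0.46,-0.79], [1.05,-0.29,0.38], [0.68,0.21,-0.01]]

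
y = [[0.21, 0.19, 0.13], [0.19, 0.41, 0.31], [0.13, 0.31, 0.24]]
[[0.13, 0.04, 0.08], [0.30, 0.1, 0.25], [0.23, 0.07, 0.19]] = y@[[-0.05, -0.02, -0.20], [0.79, 0.07, 0.16], [-0.05, 0.23, 0.71]]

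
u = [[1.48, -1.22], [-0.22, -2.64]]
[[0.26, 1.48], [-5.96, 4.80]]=u @ [[1.91, -0.47], [2.1, -1.78]]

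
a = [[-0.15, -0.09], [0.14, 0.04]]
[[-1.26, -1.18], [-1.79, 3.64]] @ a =[[0.02, 0.07], [0.78, 0.31]]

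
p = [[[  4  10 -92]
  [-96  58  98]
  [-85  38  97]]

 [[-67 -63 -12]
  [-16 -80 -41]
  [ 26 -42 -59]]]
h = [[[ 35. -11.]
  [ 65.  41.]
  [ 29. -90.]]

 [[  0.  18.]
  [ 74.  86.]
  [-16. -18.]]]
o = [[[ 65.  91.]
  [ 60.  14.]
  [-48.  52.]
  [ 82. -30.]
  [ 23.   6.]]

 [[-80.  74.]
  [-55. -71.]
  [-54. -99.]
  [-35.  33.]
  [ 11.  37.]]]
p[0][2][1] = 38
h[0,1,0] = 65.0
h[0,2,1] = -90.0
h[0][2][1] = -90.0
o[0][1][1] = 14.0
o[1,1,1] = -71.0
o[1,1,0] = -55.0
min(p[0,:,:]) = -96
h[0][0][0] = 35.0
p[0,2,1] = 38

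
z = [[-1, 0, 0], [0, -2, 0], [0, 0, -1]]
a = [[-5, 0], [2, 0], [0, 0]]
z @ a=[[5, 0], [-4, 0], [0, 0]]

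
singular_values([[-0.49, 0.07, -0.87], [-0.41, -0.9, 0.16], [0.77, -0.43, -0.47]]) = [1.0, 1.0, 1.0]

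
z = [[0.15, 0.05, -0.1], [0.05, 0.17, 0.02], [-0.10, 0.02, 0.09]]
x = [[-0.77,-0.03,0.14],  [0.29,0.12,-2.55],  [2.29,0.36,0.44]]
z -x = [[0.92, 0.08, -0.24],[-0.24, 0.05, 2.57],[-2.39, -0.34, -0.35]]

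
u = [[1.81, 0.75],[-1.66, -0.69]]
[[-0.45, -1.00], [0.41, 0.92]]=u@[[-0.29, -0.65], [0.1, 0.23]]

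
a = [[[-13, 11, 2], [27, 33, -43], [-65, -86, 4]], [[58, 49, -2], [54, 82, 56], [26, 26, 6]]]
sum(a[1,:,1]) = 157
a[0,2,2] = 4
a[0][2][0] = -65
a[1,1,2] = 56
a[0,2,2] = 4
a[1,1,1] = 82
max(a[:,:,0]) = 58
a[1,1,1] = 82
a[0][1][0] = 27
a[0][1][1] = 33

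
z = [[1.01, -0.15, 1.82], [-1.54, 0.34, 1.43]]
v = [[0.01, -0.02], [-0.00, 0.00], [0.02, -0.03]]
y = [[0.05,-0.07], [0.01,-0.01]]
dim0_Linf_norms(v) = [0.02, 0.03]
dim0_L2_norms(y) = [0.05, 0.07]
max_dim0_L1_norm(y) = 0.08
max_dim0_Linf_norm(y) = 0.07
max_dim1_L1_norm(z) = 3.31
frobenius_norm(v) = 0.04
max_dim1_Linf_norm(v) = 0.03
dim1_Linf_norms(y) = [0.07, 0.01]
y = z @ v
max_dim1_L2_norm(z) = 2.13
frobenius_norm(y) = 0.09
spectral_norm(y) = 0.09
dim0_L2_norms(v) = [0.02, 0.04]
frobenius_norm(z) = 2.98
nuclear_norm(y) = 0.09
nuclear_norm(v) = 0.04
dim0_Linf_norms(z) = [1.54, 0.34, 1.82]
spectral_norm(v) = 0.04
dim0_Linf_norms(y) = [0.05, 0.07]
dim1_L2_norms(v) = [0.02, 0.0, 0.04]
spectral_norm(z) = 2.33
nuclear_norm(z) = 4.19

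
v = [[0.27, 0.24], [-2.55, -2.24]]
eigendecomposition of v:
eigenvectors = [[0.66,-0.11], [-0.75,0.99]]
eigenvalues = [-0.0, -1.97]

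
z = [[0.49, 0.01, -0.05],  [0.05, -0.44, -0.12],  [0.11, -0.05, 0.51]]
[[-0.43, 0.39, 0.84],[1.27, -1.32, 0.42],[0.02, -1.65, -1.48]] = z @ [[-0.83, 0.42, 1.39], [-2.97, 3.86, 0.08], [-0.08, -2.95, -3.19]]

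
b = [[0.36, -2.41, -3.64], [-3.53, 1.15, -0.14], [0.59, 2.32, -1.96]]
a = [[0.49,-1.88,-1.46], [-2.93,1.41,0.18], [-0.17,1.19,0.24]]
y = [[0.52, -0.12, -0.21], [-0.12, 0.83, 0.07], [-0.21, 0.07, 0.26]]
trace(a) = 2.14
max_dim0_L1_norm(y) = 1.02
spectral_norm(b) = 4.59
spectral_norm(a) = 3.75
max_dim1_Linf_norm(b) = 3.64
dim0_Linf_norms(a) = [2.93, 1.88, 1.46]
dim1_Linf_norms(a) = [1.88, 2.93, 1.19]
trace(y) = 1.61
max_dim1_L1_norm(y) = 1.02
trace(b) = -0.45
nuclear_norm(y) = 1.61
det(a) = 3.54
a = y @ b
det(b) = 48.46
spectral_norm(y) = 0.90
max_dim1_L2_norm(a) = 3.26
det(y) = 0.07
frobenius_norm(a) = 4.24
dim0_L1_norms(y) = [0.85, 1.02, 0.54]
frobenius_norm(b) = 6.52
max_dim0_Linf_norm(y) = 0.83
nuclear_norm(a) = 6.17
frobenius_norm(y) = 1.07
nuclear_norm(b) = 11.12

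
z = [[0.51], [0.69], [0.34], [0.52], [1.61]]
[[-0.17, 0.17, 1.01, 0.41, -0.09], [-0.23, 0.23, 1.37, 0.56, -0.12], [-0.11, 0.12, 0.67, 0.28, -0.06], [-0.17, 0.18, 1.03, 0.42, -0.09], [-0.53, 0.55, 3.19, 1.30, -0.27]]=z @ [[-0.33, 0.34, 1.98, 0.81, -0.17]]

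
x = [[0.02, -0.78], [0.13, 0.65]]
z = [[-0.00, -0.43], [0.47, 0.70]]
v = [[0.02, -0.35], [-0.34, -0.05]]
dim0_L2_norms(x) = [0.13, 1.02]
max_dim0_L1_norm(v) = 0.4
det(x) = 0.11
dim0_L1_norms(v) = [0.36, 0.4]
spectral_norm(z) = 0.92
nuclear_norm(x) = 1.13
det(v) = -0.12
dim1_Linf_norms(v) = [0.35, 0.34]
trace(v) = -0.03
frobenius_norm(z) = 0.95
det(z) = 0.20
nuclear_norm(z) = 1.14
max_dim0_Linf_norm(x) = 0.78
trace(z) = 0.70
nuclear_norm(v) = 0.69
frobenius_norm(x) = 1.02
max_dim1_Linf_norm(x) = 0.78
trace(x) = 0.67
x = v + z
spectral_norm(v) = 0.36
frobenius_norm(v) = 0.49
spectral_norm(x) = 1.02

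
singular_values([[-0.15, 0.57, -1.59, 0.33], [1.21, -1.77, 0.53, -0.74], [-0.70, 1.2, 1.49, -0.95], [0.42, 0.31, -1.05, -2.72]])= [3.06, 2.61, 2.46, 0.08]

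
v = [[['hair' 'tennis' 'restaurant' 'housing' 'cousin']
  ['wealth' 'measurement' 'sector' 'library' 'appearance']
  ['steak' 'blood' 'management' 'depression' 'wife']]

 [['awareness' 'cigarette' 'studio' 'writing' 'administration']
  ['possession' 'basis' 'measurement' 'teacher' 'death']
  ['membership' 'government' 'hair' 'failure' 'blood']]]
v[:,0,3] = ['housing', 'writing']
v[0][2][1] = 'blood'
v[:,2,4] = ['wife', 'blood']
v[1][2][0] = 'membership'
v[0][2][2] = 'management'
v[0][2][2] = 'management'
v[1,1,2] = 'measurement'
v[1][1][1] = 'basis'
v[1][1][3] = 'teacher'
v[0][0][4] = 'cousin'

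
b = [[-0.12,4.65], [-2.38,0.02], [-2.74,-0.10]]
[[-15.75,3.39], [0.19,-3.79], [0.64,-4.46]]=b@[[-0.11, 1.60], [-3.39, 0.77]]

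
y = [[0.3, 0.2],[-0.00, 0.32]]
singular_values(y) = [0.43, 0.23]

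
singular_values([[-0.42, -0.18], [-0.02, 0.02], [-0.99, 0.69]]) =[1.23, 0.38]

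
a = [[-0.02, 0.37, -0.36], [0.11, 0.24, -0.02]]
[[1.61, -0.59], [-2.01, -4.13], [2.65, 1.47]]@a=[[-0.1,  0.45,  -0.57],[-0.41,  -1.73,  0.81],[0.11,  1.33,  -0.98]]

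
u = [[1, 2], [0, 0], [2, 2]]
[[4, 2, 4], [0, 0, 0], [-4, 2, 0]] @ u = [[12, 16], [0, 0], [-4, -8]]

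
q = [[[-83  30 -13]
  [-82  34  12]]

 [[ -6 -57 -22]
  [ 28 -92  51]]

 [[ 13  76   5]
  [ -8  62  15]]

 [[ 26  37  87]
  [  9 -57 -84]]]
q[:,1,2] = [12, 51, 15, -84]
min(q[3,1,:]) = -84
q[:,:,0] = [[-83, -82], [-6, 28], [13, -8], [26, 9]]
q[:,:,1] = [[30, 34], [-57, -92], [76, 62], [37, -57]]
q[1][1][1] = -92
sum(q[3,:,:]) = 18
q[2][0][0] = 13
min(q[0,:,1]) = 30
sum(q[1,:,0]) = 22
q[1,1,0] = 28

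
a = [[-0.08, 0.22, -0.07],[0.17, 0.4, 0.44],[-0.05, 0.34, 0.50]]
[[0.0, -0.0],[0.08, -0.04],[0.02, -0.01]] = a@[[0.24, -0.12],[0.1, -0.05],[-0.01, 0.0]]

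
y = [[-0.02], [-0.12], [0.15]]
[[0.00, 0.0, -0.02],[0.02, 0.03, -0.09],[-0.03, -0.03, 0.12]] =y @ [[-0.18, -0.21, 0.78]]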